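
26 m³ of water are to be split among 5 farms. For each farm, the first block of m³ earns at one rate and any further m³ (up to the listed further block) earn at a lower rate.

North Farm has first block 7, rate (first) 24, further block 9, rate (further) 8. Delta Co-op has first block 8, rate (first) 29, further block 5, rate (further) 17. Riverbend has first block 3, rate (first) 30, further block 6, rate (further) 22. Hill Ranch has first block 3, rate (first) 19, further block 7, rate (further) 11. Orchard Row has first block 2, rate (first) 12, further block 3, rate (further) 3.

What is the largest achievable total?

Treat each block as its own option and order by rate: Riverbend/tier1 30 > Delta Co-op/tier1 29 > North Farm/tier1 24 > Riverbend/tier2 22 > Hill Ranch/tier1 19 > Delta Co-op/tier2 17 > Orchard Row/tier1 12 > Hill Ranch/tier2 11 > North Farm/tier2 8 > Orchard Row/tier2 3.
Riverbend/tier1 (30): +3 ; 23 left.
Delta Co-op tier1 at 29: fill all 8 ; 15 left.
Fill North Farm tier1 block (7 at 24) ; 8 left.
Fill Riverbend tier2 block (6 at 22) ; 2 left.
Hill Ranch tier1 at 19: only 2 left, fill 2.
Total = 30×3 + 29×8 + 24×7 + 22×6 + 19×2 = 660.

660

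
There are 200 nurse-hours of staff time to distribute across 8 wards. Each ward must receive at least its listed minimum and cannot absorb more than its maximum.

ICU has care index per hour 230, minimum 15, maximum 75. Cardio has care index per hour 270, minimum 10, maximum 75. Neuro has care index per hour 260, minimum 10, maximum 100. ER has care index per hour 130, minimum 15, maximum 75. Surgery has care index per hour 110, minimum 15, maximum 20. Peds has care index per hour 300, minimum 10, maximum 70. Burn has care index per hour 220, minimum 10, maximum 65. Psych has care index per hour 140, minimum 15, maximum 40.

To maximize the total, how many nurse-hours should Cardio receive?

Meeting every minimum uses 15+10+10+15+15+10+10+15 = 100 nurse-hours, leaving 100.
Highest care index per hour first: Peds 300 > Cardio 270 > Neuro 260 > ICU 230 > Burn 220 > Psych 140 > ER 130 > Surgery 110.
Peds: +60 to 70 (cap) ; 40 left.
Cardio has room for 65 more but only 40 remain, so it gets 50.

50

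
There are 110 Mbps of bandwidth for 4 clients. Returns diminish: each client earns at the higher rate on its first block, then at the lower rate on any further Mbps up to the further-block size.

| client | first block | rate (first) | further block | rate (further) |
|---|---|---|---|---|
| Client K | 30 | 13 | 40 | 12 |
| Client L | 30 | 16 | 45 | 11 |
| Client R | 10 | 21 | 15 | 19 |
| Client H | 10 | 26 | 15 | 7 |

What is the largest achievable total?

Rank every tier by rate: Client H/first 26 > Client R/first 21 > Client R/second 19 > Client L/first 16 > Client K/first 13 > Client K/second 12 > Client L/second 11 > Client H/second 7.
Client H/first (26): +10 — 100 left.
Client R first at 21: fill all 10 — 90 left.
Client R/second (19): +15 — 75 left.
Client L first at 16: fill all 30 — 45 left.
Client K/first (13): +30 — 15 left.
Client K second at 12: only 15 left, fill 15.
Total = 26×10 + 21×10 + 19×15 + 16×30 + 13×30 + 12×15 = 1805.

1805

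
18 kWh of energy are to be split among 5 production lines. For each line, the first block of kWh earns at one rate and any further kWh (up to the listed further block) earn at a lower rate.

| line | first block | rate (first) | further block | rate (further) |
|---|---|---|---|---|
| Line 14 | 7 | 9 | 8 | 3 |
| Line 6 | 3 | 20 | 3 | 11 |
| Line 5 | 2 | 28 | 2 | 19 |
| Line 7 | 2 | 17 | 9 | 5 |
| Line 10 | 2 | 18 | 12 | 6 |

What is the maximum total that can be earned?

Order all 10 blocks by rate: Line 5/first 28 > Line 6/first 20 > Line 5/second 19 > Line 10/first 18 > Line 7/first 17 > Line 6/second 11 > Line 14/first 9 > Line 10/second 6 > Line 7/second 5 > Line 14/second 3.
Fill Line 5 first block (2 at 28) → 16 left.
Line 6/first (20): +3 → 13 left.
Line 5/second (19): +2 → 11 left.
Line 10 first at 18: fill all 2 → 9 left.
Line 7/first (17): +2 → 7 left.
Line 6/second (11): +3 → 4 left.
Line 14/first: +4 of 7 at 9; pool empty.
Total = 28×2 + 20×3 + 19×2 + 18×2 + 17×2 + 11×3 + 9×4 = 293.

293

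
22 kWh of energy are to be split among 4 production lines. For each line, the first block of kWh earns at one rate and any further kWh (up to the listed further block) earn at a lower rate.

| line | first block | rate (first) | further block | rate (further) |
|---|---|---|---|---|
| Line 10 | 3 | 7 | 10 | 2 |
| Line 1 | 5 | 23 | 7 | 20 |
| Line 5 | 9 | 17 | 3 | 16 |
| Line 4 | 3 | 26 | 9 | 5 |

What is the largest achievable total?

Order all 8 blocks by rate: Line 4/T1 26 > Line 1/T1 23 > Line 1/T2 20 > Line 5/T1 17 > Line 5/T2 16 > Line 10/T1 7 > Line 4/T2 5 > Line 10/T2 2.
Line 4 T1 at 26: fill all 3 — 19 left.
Line 1/T1 (23): +5 — 14 left.
Line 1 T2 at 20: fill all 7 — 7 left.
Line 5 T1 at 17: only 7 left, fill 7.
Total = 26×3 + 23×5 + 20×7 + 17×7 = 452.

452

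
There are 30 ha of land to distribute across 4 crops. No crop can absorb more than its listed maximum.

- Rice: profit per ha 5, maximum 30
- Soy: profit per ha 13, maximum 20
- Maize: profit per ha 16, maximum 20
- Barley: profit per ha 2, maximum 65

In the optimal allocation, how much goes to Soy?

10

Highest profit per ha first: Maize 16 > Soy 13 > Rice 5 > Barley 2.
Maize takes 20 to reach its cap of 20 ; 10 left.
Soy: +10 (room for 20) → 10. Pool exhausted.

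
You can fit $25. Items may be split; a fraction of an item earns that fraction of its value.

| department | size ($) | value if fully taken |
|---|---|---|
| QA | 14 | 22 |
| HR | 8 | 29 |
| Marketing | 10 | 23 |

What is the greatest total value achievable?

Best value per unit of size first: HR 29/8≈3.62, Marketing 23/10≈2.3, QA 22/14≈1.57.
All 8 $ of HR fit (value 29) ; 17 remain.
Marketing: take in full, 10 $ for value 23 ; 7 left.
Fill the last 7 $ with part of QA: 7/14 of it earns 11.
Total value = 63.

63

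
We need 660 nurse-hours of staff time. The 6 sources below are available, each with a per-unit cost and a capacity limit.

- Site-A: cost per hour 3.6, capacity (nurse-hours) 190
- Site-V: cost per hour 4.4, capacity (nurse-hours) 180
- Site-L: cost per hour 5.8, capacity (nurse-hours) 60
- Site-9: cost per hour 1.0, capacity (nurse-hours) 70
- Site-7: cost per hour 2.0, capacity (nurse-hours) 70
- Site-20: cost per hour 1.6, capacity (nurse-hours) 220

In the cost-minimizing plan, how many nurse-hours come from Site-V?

Fill from the cheapest source first.
Site-9 at 1.0: take all 70 nurse-hours ; 590 still needed.
Site-20 (1.6): use full 220 ; 370 nurse-hours to go.
Site-7 at 2.0: take all 70 nurse-hours ; 300 still needed.
Site-A (3.6): use full 190 ; 110 nurse-hours to go.
Site-V (4.4): take the remaining 110 ; done.
Site-L: unused.

110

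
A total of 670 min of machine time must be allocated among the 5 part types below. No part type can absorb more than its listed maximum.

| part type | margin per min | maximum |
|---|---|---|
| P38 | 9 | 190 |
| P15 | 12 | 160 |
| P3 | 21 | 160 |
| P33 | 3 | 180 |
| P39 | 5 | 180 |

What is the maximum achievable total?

7790

Order the part types by margin per min: P3 21 > P15 12 > P38 9 > P39 5 > P33 3.
Give P3 160 to hit its cap of 160 → 510 left.
P15 takes 160 to reach its cap of 160 → 350 left.
Give P38 190 to hit its cap of 190 → 160 left.
P39: +160 (room for 180) → 160. Pool exhausted.
Total = 9×190 + 12×160 + 21×160 + 5×160 = 7790.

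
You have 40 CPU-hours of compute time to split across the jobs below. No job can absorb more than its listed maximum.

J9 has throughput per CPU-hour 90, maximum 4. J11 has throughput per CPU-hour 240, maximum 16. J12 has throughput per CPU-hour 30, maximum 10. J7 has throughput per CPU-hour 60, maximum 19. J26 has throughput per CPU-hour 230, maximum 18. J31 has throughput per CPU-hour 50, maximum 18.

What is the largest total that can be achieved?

Highest throughput per CPU-hour first: J11 240 > J26 230 > J9 90 > J7 60 > J31 50 > J12 30.
Give J11 16 to hit its cap of 16 — 24 left.
J26 takes 18 to reach its cap of 18 — 6 left.
J9 takes 4 to reach its cap of 4 — 2 left.
J7 has room for 19 but only 2 remain, so it gets 2.
Total = 90×4 + 240×16 + 60×2 + 230×18 = 8460.

8460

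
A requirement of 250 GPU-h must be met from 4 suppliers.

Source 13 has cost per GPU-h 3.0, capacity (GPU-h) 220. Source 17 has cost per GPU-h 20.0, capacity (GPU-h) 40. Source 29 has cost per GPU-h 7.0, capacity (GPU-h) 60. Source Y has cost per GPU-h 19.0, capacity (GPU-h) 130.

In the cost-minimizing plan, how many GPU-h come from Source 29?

Fill from the cheapest supplier first.
Source 13 (3.0): use full 220 — 30 GPU-h to go.
Source 29 at 7.0: take 30 of its 60 — requirement met.
Source Y, Source 17: unused.

30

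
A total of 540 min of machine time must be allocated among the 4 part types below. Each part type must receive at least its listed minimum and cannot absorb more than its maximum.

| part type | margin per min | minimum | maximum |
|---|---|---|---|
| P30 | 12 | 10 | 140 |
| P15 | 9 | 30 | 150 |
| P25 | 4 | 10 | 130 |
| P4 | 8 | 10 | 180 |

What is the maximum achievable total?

4750

Meeting every minimum uses 10+30+10+10 = 60 min, leaving 480.
Order the part types by margin per min: P30 12 > P15 9 > P4 8 > P25 4.
Give P30 130 more to hit its cap of 140 ; 350 left.
P15: +120 to 150 (cap) ; 230 left.
Give P4 170 more to hit its cap of 180 ; 60 left.
P25: +60 (room for 120) → 70. Pool exhausted.
Total = 12×140 + 9×150 + 4×70 + 8×180 = 4750.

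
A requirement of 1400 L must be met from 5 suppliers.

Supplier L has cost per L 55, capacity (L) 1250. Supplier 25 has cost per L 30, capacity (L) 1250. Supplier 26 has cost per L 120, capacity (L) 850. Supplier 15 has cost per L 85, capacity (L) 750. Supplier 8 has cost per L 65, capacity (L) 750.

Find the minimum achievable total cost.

Cheapest first:
Take 1250 from Supplier 25 at 30 ; need 150 more.
Supplier L (55): take the remaining 150 ; done.
Supplier 8, Supplier 15, Supplier 26: unused.
Cost = 1250×30 + 150×55 = 45750.

45750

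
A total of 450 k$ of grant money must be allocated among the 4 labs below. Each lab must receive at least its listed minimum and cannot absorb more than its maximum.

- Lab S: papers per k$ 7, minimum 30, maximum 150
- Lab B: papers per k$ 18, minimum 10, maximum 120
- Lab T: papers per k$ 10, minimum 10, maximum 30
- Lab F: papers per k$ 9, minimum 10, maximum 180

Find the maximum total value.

4920

Meeting every minimum uses 30+10+10+10 = 60 k$, leaving 390.
Order the labs by papers per k$: Lab B 18 > Lab T 10 > Lab F 9 > Lab S 7.
Lab B: +110 to 120 (cap) — 280 left.
Lab T: +20 to 30 (cap) — 260 left.
Lab F takes 170 more to reach its cap of 180 — 90 left.
Lab S: +90 (room for 120) → 120. Pool exhausted.
Total = 7×120 + 18×120 + 10×30 + 9×180 = 4920.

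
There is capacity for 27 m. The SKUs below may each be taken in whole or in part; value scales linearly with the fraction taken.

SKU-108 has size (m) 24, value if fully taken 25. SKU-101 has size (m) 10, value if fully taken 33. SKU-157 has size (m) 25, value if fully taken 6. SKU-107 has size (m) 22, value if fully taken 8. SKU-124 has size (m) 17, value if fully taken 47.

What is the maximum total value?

Best value per unit of size first: SKU-101 33/10≈3.3, SKU-124 47/17≈2.76, SKU-108 25/24≈1.04, SKU-107 8/22≈0.364, SKU-157 6/25≈0.24.
All 10 m of SKU-101 fit (value 33) ; 17 remain.
SKU-124: take in full, 17 m for value 47 ; 0 left.
Total value = 80.

80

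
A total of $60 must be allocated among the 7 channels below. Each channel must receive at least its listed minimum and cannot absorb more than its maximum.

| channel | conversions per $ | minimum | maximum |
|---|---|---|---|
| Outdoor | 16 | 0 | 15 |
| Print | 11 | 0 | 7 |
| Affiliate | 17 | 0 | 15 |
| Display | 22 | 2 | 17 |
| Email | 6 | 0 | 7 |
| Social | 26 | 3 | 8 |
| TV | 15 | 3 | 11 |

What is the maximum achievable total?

1152

Meeting every minimum uses 0+0+0+2+0+3+3 = 8 $, leaving 52.
Rank by conversions per $: Social 26 > Display 22 > Affiliate 17 > Outdoor 16 > TV 15 > Print 11 > Email 6.
Give Social 5 more to hit its cap of 8 — 47 left.
Display takes 15 more to reach its cap of 17 — 32 left.
Affiliate: +15 to 15 (cap) — 17 left.
Give Outdoor 15 more to hit its cap of 15 — 2 left.
TV has room for 8 more but only 2 remain, so it gets 5.
Total = 16×15 + 17×15 + 22×17 + 26×8 + 15×5 = 1152.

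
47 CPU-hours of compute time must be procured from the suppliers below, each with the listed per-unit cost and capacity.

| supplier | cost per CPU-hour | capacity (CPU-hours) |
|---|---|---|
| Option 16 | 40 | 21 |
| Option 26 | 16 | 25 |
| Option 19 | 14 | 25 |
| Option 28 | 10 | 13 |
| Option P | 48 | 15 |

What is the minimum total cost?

Fill from the cheapest supplier first.
Take 13 from Option 28 at 10 ; need 34 more.
Option 19 (14): use full 25 ; 9 CPU-hours to go.
Option 26 (16): take the remaining 9 ; done.
Option 16, Option P: unused.
Cost = 13×10 + 25×14 + 9×16 = 624.

624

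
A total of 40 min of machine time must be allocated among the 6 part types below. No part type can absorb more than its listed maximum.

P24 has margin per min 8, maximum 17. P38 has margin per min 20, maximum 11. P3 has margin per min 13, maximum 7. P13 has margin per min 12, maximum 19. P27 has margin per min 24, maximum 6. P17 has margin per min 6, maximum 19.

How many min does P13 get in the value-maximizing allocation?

16

Rank by margin per min: P27 24 > P38 20 > P3 13 > P13 12 > P24 8 > P17 6.
Give P27 6 to hit its cap of 6 ; 34 left.
P38 takes 11 to reach its cap of 11 ; 23 left.
Give P3 7 to hit its cap of 7 ; 16 left.
P13 has room for 19 but only 16 remain, so it gets 16.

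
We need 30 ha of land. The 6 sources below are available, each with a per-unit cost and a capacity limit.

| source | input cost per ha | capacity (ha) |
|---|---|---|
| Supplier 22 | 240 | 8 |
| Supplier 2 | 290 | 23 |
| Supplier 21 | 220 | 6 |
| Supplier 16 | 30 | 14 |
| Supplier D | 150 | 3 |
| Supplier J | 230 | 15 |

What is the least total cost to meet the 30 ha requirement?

Cheapest first:
Take 14 from Supplier 16 at 30 → need 16 more.
Supplier D (150): use full 3 → 13 ha to go.
Supplier 21 (220): use full 6 → 7 ha to go.
Supplier J at 230: take 7 of its 15 → requirement met.
Supplier 22, Supplier 2: unused.
Cost = 14×30 + 3×150 + 6×220 + 7×230 = 3800.

3800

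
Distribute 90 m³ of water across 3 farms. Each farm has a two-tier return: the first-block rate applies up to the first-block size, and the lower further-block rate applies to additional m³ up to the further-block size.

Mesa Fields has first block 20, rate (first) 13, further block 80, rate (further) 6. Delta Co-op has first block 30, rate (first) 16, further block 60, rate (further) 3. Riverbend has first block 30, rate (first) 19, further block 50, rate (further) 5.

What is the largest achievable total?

1370

Rank every tier by rate: Riverbend/T1 19 > Delta Co-op/T1 16 > Mesa Fields/T1 13 > Mesa Fields/T2 6 > Riverbend/T2 5 > Delta Co-op/T2 3.
Fill Riverbend T1 block (30 at 19) ; 60 left.
Delta Co-op T1 at 16: fill all 30 ; 30 left.
Mesa Fields T1 at 13: fill all 20 ; 10 left.
Mesa Fields T2 at 6: only 10 left, fill 10.
Total = 19×30 + 16×30 + 13×20 + 6×10 = 1370.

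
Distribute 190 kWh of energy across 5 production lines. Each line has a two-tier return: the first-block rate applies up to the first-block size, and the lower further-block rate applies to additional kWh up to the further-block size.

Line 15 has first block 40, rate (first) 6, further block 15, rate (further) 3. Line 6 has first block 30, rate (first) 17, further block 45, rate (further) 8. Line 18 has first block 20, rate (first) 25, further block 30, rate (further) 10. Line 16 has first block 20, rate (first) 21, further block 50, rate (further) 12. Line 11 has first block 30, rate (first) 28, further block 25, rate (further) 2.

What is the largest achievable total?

3250

Rank every tier by rate: Line 11/tier1 28 > Line 18/tier1 25 > Line 16/tier1 21 > Line 6/tier1 17 > Line 16/tier2 12 > Line 18/tier2 10 > Line 6/tier2 8 > Line 15/tier1 6 > Line 15/tier2 3 > Line 11/tier2 2.
Line 11 tier1 at 28: fill all 30 → 160 left.
Fill Line 18 tier1 block (20 at 25) → 140 left.
Fill Line 16 tier1 block (20 at 21) → 120 left.
Fill Line 6 tier1 block (30 at 17) → 90 left.
Line 16 tier2 at 12: fill all 50 → 40 left.
Fill Line 18 tier2 block (30 at 10) → 10 left.
Line 6 tier2 at 8: only 10 left, fill 10.
Total = 28×30 + 25×20 + 21×20 + 17×30 + 12×50 + 10×30 + 8×10 = 3250.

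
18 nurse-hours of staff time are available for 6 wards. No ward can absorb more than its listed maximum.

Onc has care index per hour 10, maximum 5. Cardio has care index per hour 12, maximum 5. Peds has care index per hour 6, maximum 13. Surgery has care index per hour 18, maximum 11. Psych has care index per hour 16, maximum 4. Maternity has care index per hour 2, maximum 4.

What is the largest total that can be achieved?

298

Highest care index per hour first: Surgery 18 > Psych 16 > Cardio 12 > Onc 10 > Peds 6 > Maternity 2.
Give Surgery 11 to hit its cap of 11 — 7 left.
Psych: +4 to 4 (cap) — 3 left.
Only 3 left; Cardio takes them to reach 3.
Total = 12×3 + 18×11 + 16×4 = 298.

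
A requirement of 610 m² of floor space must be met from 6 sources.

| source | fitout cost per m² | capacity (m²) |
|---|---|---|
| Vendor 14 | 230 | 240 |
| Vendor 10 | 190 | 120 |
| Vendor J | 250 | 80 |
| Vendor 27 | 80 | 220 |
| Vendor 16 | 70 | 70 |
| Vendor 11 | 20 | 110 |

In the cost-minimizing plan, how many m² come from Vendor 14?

90

Fill from the cheapest source first.
Vendor 11 (20): use full 110 → 500 m² to go.
Vendor 16 at 70: take all 70 m² → 430 still needed.
Vendor 27 (80): use full 220 → 210 m² to go.
Take 120 from Vendor 10 at 190 → need 90 more.
Take 90 from Vendor 14 at 230 to finish.
Vendor J: unused.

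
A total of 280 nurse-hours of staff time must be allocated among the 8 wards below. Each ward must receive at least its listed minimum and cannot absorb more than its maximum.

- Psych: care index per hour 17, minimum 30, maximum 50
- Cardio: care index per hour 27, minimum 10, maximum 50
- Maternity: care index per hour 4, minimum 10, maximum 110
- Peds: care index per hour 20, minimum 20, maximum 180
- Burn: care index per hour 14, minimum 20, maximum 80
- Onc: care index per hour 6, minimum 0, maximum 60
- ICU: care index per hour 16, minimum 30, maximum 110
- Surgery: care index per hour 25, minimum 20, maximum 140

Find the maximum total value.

Meeting every minimum uses 30+10+10+20+20+0+30+20 = 140 nurse-hours, leaving 140.
Rank by care index per hour: Cardio 27 > Surgery 25 > Peds 20 > Psych 17 > ICU 16 > Burn 14 > Onc 6 > Maternity 4.
Cardio takes 40 more to reach its cap of 50 — 100 left.
Surgery has room for 120 more but only 100 remain, so it gets 120.
Total = 17×30 + 27×50 + 4×10 + 20×20 + 14×20 + 16×30 + 25×120 = 6060.

6060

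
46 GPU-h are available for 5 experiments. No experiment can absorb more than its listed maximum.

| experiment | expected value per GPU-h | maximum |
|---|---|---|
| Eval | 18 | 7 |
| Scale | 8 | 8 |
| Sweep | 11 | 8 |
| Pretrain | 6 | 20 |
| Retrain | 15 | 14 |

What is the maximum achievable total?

Order the experiments by expected value per GPU-h: Eval 18 > Retrain 15 > Sweep 11 > Scale 8 > Pretrain 6.
Give Eval 7 to hit its cap of 7 → 39 left.
Retrain: +14 to 14 (cap) → 25 left.
Give Sweep 8 to hit its cap of 8 → 17 left.
Give Scale 8 to hit its cap of 8 → 9 left.
Only 9 left; Pretrain takes them to reach 9.
Total = 18×7 + 8×8 + 11×8 + 6×9 + 15×14 = 542.

542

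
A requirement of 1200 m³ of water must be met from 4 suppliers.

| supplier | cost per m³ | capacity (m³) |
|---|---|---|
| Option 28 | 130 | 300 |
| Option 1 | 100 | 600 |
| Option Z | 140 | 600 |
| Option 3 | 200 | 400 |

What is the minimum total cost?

141000

Cheapest first:
Take 600 from Option 1 at 100 — need 600 more.
Option 28 (130): use full 300 — 300 m³ to go.
Option Z at 140: take 300 of its 600 — requirement met.
Option 3: unused.
Cost = 600×100 + 300×130 + 300×140 = 141000.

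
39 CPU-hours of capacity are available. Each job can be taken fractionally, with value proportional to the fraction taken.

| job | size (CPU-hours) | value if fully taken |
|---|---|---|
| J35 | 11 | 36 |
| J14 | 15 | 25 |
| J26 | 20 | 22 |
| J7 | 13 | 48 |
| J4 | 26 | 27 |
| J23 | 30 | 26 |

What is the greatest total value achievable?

109

Rank by value-to-size ratio: J7 48/13≈3.69, J35 36/11≈3.27, J14 25/15≈1.67, J26 22/20≈1.1, J4 27/26≈1.04, J23 26/30≈0.867.
All 13 CPU-hours of J7 fit (value 48) → 26 remain.
Take all of J35 (11 CPU-hours, value 36) → 15 CPU-hours left.
J14: take in full, 15 CPU-hours for value 25 → 0 left.
Total value = 109.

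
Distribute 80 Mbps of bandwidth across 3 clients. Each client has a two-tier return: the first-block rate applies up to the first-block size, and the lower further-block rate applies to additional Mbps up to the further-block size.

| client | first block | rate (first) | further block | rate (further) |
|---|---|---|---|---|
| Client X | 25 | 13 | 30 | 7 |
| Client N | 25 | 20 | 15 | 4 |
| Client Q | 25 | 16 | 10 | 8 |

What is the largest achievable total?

1265

Order all 6 blocks by rate: Client N/tier1 20 > Client Q/tier1 16 > Client X/tier1 13 > Client Q/tier2 8 > Client X/tier2 7 > Client N/tier2 4.
Fill Client N tier1 block (25 at 20) → 55 left.
Fill Client Q tier1 block (25 at 16) → 30 left.
Client X/tier1 (13): +25 → 5 left.
Client Q/tier2: +5 of 10 at 8; pool empty.
Total = 20×25 + 16×25 + 13×25 + 8×5 = 1265.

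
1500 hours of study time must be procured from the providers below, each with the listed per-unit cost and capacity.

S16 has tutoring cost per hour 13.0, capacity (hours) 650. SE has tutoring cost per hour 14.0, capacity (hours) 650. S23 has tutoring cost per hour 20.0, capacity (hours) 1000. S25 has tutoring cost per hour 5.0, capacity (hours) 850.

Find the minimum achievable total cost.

Fill from the cheapest provider first.
S25 (5.0): use full 850 ; 650 hours to go.
Take 650 from S16 at 13.0 ; need 0 more.
SE, S23: unused.
Cost = 850×5.0 + 650×13.0 = 12700.

12700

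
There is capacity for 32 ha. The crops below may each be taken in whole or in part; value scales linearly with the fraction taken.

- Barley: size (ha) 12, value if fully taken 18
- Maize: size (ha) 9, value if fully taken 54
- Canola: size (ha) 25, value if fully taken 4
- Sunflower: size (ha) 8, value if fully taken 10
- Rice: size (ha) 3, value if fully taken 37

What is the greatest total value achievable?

119

Sort by value density: Rice 37/3≈12.3, Maize 54/9≈6, Barley 18/12≈1.5, Sunflower 10/8≈1.25, Canola 4/25≈0.16.
Take all of Rice (3 ha, value 37) ; 29 ha left.
Take all of Maize (9 ha, value 54) ; 20 ha left.
Take all of Barley (12 ha, value 18) ; 8 ha left.
Sunflower: take in full, 8 ha for value 10 ; 0 left.
Total value = 119.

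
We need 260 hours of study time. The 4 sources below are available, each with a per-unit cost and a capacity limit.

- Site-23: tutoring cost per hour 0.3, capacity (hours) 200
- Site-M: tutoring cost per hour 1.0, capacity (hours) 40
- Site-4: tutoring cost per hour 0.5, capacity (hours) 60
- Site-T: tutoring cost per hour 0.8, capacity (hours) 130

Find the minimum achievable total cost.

90

Cheapest first:
Take 200 from Site-23 at 0.3 — need 60 more.
Take 60 from Site-4 at 0.5 — need 0 more.
Site-T, Site-M: unused.
Cost = 200×0.3 + 60×0.5 = 90.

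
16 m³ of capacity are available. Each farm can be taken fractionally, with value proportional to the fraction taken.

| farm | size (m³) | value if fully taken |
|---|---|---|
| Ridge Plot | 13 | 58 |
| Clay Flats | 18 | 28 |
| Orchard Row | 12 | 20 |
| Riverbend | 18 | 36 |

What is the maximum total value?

64

Sort by value density: Ridge Plot 58/13≈4.46, Riverbend 36/18≈2, Orchard Row 20/12≈1.67, Clay Flats 28/18≈1.56.
Ridge Plot: take in full, 13 m³ for value 58 ; 3 left.
Fill the last 3 m³ with part of Riverbend: 3/18 of it earns 6.
Total value = 64.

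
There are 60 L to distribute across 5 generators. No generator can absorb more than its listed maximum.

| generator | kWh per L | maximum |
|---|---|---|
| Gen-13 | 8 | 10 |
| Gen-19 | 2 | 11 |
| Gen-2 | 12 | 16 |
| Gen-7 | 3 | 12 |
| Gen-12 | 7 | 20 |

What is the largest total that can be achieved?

452

Order the generators by kWh per L: Gen-2 12 > Gen-13 8 > Gen-12 7 > Gen-7 3 > Gen-19 2.
Give Gen-2 16 to hit its cap of 16 — 44 left.
Gen-13 takes 10 to reach its cap of 10 — 34 left.
Give Gen-12 20 to hit its cap of 20 — 14 left.
Give Gen-7 12 to hit its cap of 12 — 2 left.
Gen-19 has room for 11 but only 2 remain, so it gets 2.
Total = 8×10 + 2×2 + 12×16 + 3×12 + 7×20 = 452.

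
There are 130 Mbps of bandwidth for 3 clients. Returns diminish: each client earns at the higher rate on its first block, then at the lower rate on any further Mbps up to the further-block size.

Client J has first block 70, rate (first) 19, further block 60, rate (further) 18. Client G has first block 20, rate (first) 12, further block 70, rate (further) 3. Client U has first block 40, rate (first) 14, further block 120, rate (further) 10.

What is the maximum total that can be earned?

Rank every tier by rate: Client J/T1 19 > Client J/T2 18 > Client U/T1 14 > Client G/T1 12 > Client U/T2 10 > Client G/T2 3.
Client J T1 at 19: fill all 70 ; 60 left.
Client J T2 at 18: fill all 60 ; 0 left.
Total = 19×70 + 18×60 = 2410.

2410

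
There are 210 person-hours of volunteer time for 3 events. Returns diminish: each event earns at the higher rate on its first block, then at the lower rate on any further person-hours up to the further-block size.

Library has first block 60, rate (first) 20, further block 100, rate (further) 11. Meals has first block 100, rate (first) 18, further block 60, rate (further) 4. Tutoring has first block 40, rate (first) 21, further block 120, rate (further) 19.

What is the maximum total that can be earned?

4130

Treat each block as its own option and order by rate: Tutoring/tier1 21 > Library/tier1 20 > Tutoring/tier2 19 > Meals/tier1 18 > Library/tier2 11 > Meals/tier2 4.
Tutoring tier1 at 21: fill all 40 → 170 left.
Fill Library tier1 block (60 at 20) → 110 left.
Tutoring/tier2: +110 of 120 at 19; pool empty.
Total = 21×40 + 20×60 + 19×110 = 4130.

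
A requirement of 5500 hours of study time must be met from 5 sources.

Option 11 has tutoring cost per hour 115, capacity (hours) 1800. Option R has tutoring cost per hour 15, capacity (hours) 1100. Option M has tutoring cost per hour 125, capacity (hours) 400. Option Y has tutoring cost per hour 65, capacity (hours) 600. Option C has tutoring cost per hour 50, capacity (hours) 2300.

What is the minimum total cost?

Fill from the cheapest source first.
Take 1100 from Option R at 15 → need 4400 more.
Option C at 50: take all 2300 hours → 2100 still needed.
Option Y at 65: take all 600 hours → 1500 still needed.
Option 11 (115): take the remaining 1500 → done.
Option M: unused.
Cost = 1100×15 + 2300×50 + 600×65 + 1500×115 = 343000.

343000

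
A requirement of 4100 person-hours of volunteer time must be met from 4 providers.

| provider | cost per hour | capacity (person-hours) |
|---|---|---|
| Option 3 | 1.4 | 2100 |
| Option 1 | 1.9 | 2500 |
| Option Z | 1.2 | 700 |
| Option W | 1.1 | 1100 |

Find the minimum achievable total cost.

Cheapest first:
Option W (1.1): use full 1100 → 3000 person-hours to go.
Take 700 from Option Z at 1.2 → need 2300 more.
Option 3 (1.4): use full 2100 → 200 person-hours to go.
Take 200 from Option 1 at 1.9 to finish.
Cost = 1100×1.1 + 700×1.2 + 2100×1.4 + 200×1.9 = 5370.

5370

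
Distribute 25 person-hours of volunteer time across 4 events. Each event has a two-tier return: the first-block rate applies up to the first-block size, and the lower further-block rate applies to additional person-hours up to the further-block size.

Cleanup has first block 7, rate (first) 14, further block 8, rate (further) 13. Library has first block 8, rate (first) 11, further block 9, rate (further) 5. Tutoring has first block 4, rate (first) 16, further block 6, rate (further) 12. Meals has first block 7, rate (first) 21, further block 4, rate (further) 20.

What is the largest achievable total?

428

Order all 8 blocks by rate: Meals/T1 21 > Meals/T2 20 > Tutoring/T1 16 > Cleanup/T1 14 > Cleanup/T2 13 > Tutoring/T2 12 > Library/T1 11 > Library/T2 5.
Fill Meals T1 block (7 at 21) — 18 left.
Fill Meals T2 block (4 at 20) — 14 left.
Fill Tutoring T1 block (4 at 16) — 10 left.
Cleanup/T1 (14): +7 — 3 left.
Cleanup T2 at 13: only 3 left, fill 3.
Total = 21×7 + 20×4 + 16×4 + 14×7 + 13×3 = 428.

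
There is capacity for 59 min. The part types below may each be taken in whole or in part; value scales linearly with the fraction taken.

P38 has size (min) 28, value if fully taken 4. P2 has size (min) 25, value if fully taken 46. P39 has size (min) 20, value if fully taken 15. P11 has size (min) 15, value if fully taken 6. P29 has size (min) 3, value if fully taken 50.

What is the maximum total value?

Sort by value density: P29 50/3≈16.7, P2 46/25≈1.84, P39 15/20≈0.75, P11 6/15≈0.4, P38 4/28≈0.143.
All 3 min of P29 fit (value 50) ; 56 remain.
Take all of P2 (25 min, value 46) ; 31 min left.
All 20 min of P39 fit (value 15) ; 11 remain.
Fill the last 11 min with part of P11: 11/15 of it earns 4.4.
Total value = 115.4.

115.4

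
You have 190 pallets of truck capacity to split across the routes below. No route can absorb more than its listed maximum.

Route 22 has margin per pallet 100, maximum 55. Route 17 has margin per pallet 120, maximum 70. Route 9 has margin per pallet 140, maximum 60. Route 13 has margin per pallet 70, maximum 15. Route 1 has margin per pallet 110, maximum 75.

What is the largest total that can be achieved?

23400

Rank by margin per pallet: Route 9 140 > Route 17 120 > Route 1 110 > Route 22 100 > Route 13 70.
Give Route 9 60 to hit its cap of 60 ; 130 left.
Route 17: +70 to 70 (cap) ; 60 left.
Only 60 left; Route 1 takes them to reach 60.
Total = 120×70 + 140×60 + 110×60 = 23400.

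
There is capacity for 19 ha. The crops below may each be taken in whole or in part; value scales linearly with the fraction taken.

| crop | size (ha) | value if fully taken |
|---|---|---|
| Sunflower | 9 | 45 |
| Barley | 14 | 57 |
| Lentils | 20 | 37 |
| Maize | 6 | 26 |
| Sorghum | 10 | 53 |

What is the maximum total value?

Rank by value-to-size ratio: Sorghum 53/10≈5.3, Sunflower 45/9≈5, Maize 26/6≈4.33, Barley 57/14≈4.07, Lentils 37/20≈1.85.
All 10 ha of Sorghum fit (value 53) ; 9 remain.
Sunflower: take in full, 9 ha for value 45 ; 0 left.
Total value = 98.

98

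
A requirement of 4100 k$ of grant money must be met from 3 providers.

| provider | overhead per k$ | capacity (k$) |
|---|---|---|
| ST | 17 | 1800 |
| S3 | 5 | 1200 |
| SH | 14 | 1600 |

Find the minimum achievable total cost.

50500

Fill from the cheapest provider first.
S3 at 5: take all 1200 k$ → 2900 still needed.
Take 1600 from SH at 14 → need 1300 more.
ST (17): take the remaining 1300 → done.
Cost = 1200×5 + 1600×14 + 1300×17 = 50500.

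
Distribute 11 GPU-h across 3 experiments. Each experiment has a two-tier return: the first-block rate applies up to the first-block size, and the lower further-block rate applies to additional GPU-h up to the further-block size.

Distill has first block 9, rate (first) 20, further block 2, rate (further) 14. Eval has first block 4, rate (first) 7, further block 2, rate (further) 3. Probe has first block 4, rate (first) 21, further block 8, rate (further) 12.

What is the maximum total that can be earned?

224

Rank every tier by rate: Probe/tier1 21 > Distill/tier1 20 > Distill/tier2 14 > Probe/tier2 12 > Eval/tier1 7 > Eval/tier2 3.
Probe tier1 at 21: fill all 4 — 7 left.
7 remain; put them into Distill tier1 at 20.
Total = 21×4 + 20×7 = 224.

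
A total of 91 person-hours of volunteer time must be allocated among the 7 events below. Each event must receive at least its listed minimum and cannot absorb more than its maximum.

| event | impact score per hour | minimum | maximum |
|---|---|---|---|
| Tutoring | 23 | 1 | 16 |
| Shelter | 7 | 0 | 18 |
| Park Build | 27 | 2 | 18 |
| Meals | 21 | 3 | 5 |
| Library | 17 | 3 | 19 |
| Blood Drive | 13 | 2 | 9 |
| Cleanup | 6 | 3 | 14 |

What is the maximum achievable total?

Meeting every minimum uses 1+0+2+3+3+2+3 = 14 person-hours, leaving 77.
Highest impact score per hour first: Park Build 27 > Tutoring 23 > Meals 21 > Library 17 > Blood Drive 13 > Shelter 7 > Cleanup 6.
Park Build takes 16 more to reach its cap of 18 — 61 left.
Tutoring: +15 to 16 (cap) — 46 left.
Give Meals 2 more to hit its cap of 5 — 44 left.
Library takes 16 more to reach its cap of 19 — 28 left.
Blood Drive: +7 to 9 (cap) — 21 left.
Shelter: +18 to 18 (cap) — 3 left.
Cleanup: +3 (room for 11) → 6. Pool exhausted.
Total = 23×16 + 7×18 + 27×18 + 21×5 + 17×19 + 13×9 + 6×6 = 1561.

1561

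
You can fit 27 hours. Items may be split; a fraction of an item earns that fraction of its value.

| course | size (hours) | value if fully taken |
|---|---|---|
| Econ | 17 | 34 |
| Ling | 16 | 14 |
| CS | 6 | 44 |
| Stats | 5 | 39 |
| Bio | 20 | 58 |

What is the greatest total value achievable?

129.4

Sort by value density: Stats 39/5≈7.8, CS 44/6≈7.33, Bio 58/20≈2.9, Econ 34/17≈2, Ling 14/16≈0.875.
All 5 hours of Stats fit (value 39) → 22 remain.
CS: take in full, 6 hours for value 44 → 16 left.
Fill the last 16 hours with part of Bio: 16/20 of it earns 46.4.
Total value = 129.4.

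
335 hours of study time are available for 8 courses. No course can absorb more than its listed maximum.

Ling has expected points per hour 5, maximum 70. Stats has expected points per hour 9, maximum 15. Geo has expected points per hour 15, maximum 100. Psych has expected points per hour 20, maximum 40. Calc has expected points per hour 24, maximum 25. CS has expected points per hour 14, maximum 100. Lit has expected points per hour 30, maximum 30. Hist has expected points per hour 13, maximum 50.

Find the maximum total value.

Highest expected points per hour first: Lit 30 > Calc 24 > Psych 20 > Geo 15 > CS 14 > Hist 13 > Stats 9 > Ling 5.
Lit: +30 to 30 (cap) ; 305 left.
Calc: +25 to 25 (cap) ; 280 left.
Psych takes 40 to reach its cap of 40 ; 240 left.
Geo: +100 to 100 (cap) ; 140 left.
Give CS 100 to hit its cap of 100 ; 40 left.
Hist: +40 (room for 50) → 40. Pool exhausted.
Total = 15×100 + 20×40 + 24×25 + 14×100 + 30×30 + 13×40 = 5720.

5720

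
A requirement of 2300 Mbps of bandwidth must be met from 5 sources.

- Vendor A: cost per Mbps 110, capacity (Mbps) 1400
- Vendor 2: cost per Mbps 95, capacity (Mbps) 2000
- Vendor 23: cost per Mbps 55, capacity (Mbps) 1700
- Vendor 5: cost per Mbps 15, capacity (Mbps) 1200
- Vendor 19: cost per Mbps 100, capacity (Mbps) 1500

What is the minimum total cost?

Cheapest first:
Vendor 5 at 15: take all 1200 Mbps → 1100 still needed.
Vendor 23 (55): take the remaining 1100 → done.
Vendor 2, Vendor 19, Vendor A: unused.
Cost = 1200×15 + 1100×55 = 78500.

78500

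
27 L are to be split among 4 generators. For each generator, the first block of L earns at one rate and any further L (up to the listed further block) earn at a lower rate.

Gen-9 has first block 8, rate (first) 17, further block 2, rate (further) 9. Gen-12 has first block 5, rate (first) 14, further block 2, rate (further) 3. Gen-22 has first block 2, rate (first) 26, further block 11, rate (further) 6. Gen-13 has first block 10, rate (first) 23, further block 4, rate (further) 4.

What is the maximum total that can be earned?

Treat each block as its own option and order by rate: Gen-22/tier1 26 > Gen-13/tier1 23 > Gen-9/tier1 17 > Gen-12/tier1 14 > Gen-9/tier2 9 > Gen-22/tier2 6 > Gen-13/tier2 4 > Gen-12/tier2 3.
Fill Gen-22 tier1 block (2 at 26) → 25 left.
Gen-13 tier1 at 23: fill all 10 → 15 left.
Gen-9/tier1 (17): +8 → 7 left.
Fill Gen-12 tier1 block (5 at 14) → 2 left.
Fill Gen-9 tier2 block (2 at 9) → 0 left.
Total = 26×2 + 23×10 + 17×8 + 14×5 + 9×2 = 506.

506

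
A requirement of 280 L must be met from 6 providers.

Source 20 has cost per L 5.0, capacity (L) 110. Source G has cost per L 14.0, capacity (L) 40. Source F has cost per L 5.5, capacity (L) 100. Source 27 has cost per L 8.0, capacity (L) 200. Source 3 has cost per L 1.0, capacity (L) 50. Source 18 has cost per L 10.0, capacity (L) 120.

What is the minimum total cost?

Fill from the cheapest provider first.
Take 50 from Source 3 at 1.0 — need 230 more.
Source 20 (5.0): use full 110 — 120 L to go.
Source F (5.5): use full 100 — 20 L to go.
Source 27 (8.0): take the remaining 20 — done.
Source 18, Source G: unused.
Cost = 50×1.0 + 110×5.0 + 100×5.5 + 20×8.0 = 1310.

1310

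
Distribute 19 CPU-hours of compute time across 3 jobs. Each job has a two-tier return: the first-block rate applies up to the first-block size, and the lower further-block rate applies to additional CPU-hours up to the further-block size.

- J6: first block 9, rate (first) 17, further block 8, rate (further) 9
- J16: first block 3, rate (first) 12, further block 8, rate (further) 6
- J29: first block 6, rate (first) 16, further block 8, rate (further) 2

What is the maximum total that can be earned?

Rank every tier by rate: J6/T1 17 > J29/T1 16 > J16/T1 12 > J6/T2 9 > J16/T2 6 > J29/T2 2.
J6 T1 at 17: fill all 9 ; 10 left.
Fill J29 T1 block (6 at 16) ; 4 left.
J16/T1 (12): +3 ; 1 left.
J6/T2: +1 of 8 at 9; pool empty.
Total = 17×9 + 16×6 + 12×3 + 9×1 = 294.

294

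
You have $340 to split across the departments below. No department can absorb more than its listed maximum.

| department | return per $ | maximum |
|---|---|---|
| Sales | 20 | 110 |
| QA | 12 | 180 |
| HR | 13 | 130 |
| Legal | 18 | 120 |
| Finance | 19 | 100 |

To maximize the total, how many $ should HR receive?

Order the departments by return per $: Sales 20 > Finance 19 > Legal 18 > HR 13 > QA 12.
Sales takes 110 to reach its cap of 110 → 230 left.
Finance takes 100 to reach its cap of 100 → 130 left.
Legal: +120 to 120 (cap) → 10 left.
HR: +10 (room for 130) → 10. Pool exhausted.

10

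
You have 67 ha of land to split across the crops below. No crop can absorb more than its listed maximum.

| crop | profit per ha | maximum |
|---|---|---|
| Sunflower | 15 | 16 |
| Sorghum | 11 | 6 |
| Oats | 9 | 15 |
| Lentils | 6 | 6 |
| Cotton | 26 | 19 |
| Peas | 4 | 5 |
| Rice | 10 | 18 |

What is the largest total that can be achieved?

Order the crops by profit per ha: Cotton 26 > Sunflower 15 > Sorghum 11 > Rice 10 > Oats 9 > Lentils 6 > Peas 4.
Cotton: +19 to 19 (cap) ; 48 left.
Sunflower: +16 to 16 (cap) ; 32 left.
Sorghum: +6 to 6 (cap) ; 26 left.
Rice takes 18 to reach its cap of 18 ; 8 left.
Oats: +8 (room for 15) → 8. Pool exhausted.
Total = 15×16 + 11×6 + 9×8 + 26×19 + 10×18 = 1052.

1052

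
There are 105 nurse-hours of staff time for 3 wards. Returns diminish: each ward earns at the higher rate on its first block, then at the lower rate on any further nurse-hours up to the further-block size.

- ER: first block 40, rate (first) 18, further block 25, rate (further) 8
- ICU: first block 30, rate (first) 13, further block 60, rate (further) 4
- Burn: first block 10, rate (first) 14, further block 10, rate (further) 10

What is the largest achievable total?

1470

Order all 6 blocks by rate: ER/tier1 18 > Burn/tier1 14 > ICU/tier1 13 > Burn/tier2 10 > ER/tier2 8 > ICU/tier2 4.
Fill ER tier1 block (40 at 18) ; 65 left.
Burn tier1 at 14: fill all 10 ; 55 left.
Fill ICU tier1 block (30 at 13) ; 25 left.
Burn/tier2 (10): +10 ; 15 left.
ER/tier2: +15 of 25 at 8; pool empty.
Total = 18×40 + 14×10 + 13×30 + 10×10 + 8×15 = 1470.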